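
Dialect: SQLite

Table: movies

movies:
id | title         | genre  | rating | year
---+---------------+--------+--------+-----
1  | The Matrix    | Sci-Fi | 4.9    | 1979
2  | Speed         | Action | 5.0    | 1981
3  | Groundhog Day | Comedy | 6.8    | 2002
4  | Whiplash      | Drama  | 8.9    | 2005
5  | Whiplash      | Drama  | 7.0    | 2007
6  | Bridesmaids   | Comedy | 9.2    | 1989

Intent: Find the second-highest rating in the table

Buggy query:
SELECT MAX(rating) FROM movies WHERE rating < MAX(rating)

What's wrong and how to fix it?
Bug: The inner MAX is an aggregate inside WHERE, which is not allowed

Fix: Put the inner MAX in a scalar subquery

Corrected query:
SELECT MAX(rating) FROM movies WHERE rating < (SELECT MAX(rating) FROM movies)

Result:
MAX(rating)
-----------
8.9        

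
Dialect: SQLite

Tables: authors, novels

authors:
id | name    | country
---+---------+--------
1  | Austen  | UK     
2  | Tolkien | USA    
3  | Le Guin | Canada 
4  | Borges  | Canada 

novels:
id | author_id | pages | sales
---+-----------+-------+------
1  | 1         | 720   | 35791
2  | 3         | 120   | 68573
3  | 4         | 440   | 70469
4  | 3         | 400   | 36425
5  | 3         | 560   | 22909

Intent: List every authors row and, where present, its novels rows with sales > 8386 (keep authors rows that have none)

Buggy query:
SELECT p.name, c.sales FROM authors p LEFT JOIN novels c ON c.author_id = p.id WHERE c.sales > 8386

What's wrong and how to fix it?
Bug: A WHERE condition on the right-hand table after LEFT JOIN drops unmatched parents

Fix: Move the right-table condition into the ON clause so unmatched parents are kept

Corrected query:
SELECT p.name, c.sales FROM authors p LEFT JOIN novels c ON c.author_id = p.id AND c.sales > 8386

Result:
name    | sales
--------+------
Austen  | 35791
Tolkien | NULL 
Le Guin | 22909
Le Guin | 36425
Le Guin | 68573
Borges  | 70469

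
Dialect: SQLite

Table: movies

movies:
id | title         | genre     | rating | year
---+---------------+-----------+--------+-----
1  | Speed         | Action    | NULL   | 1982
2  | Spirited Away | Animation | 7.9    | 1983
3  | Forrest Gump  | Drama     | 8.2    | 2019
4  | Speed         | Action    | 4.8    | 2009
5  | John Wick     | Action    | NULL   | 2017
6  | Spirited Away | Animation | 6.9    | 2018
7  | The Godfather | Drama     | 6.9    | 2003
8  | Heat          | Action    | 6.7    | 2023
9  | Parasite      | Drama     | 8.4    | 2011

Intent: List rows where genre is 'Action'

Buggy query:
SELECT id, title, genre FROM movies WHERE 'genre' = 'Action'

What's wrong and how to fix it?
Bug: 'genre' in single quotes is a string literal, not the column; the comparison is literal-vs-literal and never true

Fix: Remove the quotes around the column name (or use double quotes for an identifier)

Corrected query:
SELECT id, title, genre FROM movies WHERE genre = 'Action'

Result:
id | title     | genre 
---+-----------+-------
1  | Speed     | Action
4  | Speed     | Action
5  | John Wick | Action
8  | Heat      | Action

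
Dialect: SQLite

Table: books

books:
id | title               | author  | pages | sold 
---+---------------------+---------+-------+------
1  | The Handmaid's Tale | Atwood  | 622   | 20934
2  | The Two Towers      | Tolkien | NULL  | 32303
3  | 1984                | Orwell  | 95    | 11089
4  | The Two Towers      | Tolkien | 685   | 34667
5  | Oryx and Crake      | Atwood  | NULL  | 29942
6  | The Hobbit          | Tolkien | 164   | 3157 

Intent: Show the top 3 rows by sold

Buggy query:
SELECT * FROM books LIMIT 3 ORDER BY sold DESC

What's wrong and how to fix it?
Bug: ORDER BY cannot follow LIMIT; LIMIT is the final clause

Fix: Sort with ORDER BY, then apply LIMIT

Corrected query:
SELECT * FROM books ORDER BY sold DESC LIMIT 3

Result:
id | title          | author  | pages | sold 
---+----------------+---------+-------+------
4  | The Two Towers | Tolkien | 685   | 34667
2  | The Two Towers | Tolkien | NULL  | 32303
5  | Oryx and Crake | Atwood  | NULL  | 29942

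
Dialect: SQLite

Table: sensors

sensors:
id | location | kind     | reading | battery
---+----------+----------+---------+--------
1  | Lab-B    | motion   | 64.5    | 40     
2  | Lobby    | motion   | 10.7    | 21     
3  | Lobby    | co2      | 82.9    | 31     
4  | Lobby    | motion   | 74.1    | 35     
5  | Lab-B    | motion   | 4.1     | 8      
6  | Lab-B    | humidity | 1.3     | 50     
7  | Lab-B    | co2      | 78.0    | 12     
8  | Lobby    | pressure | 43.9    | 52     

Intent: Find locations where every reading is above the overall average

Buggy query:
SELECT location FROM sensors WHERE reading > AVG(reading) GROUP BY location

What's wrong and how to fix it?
Bug: WHERE evaluates per row before aggregation, so AVG() is unavailable

Fix: Use a subquery for AVG and a HAVING MIN(...) filter so the condition holds for every row in the group

Corrected query:
SELECT location FROM sensors GROUP BY location HAVING MIN(reading) > (SELECT AVG(reading) FROM sensors)

Result:
(no rows)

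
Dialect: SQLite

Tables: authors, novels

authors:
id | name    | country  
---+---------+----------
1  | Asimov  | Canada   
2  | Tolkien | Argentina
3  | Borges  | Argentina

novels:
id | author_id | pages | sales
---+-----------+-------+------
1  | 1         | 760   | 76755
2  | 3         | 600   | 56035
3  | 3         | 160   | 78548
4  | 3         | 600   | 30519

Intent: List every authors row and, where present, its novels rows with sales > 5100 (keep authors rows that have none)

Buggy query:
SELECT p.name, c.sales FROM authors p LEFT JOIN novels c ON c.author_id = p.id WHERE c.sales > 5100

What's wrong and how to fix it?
Bug: A WHERE condition on the right-hand table after LEFT JOIN drops unmatched parents

Fix: Put 'c.sales > 5100' in the JOIN's ON clause instead of WHERE

Corrected query:
SELECT p.name, c.sales FROM authors p LEFT JOIN novels c ON c.author_id = p.id AND c.sales > 5100

Result:
name    | sales
--------+------
Asimov  | 76755
Tolkien | NULL 
Borges  | 30519
Borges  | 56035
Borges  | 78548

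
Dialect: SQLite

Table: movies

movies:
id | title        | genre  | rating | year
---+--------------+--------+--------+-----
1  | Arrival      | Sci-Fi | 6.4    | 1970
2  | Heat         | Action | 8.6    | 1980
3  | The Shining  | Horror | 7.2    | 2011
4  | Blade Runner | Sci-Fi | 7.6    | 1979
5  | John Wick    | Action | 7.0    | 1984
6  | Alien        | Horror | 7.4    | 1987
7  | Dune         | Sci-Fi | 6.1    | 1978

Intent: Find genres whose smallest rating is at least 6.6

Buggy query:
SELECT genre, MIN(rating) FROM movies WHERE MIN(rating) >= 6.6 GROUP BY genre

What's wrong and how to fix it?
Bug: Aggregates like MIN are computed per group after WHERE runs

Fix: Replace WHERE with HAVING after the GROUP BY

Corrected query:
SELECT genre, MIN(rating) FROM movies GROUP BY genre HAVING MIN(rating) >= 6.6

Result:
genre  | MIN(rating)
-------+------------
Action | 7          
Horror | 7.2        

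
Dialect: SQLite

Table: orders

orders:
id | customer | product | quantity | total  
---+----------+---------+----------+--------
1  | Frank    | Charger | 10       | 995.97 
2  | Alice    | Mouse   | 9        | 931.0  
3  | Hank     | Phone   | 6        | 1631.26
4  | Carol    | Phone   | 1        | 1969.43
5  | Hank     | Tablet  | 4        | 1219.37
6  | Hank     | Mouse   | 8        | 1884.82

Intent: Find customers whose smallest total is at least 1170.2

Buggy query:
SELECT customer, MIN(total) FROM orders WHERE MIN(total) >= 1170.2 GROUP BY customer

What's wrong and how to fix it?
Bug: Aggregates like MIN are computed per group after WHERE runs

Fix: Replace WHERE with HAVING after the GROUP BY

Corrected query:
SELECT customer, MIN(total) FROM orders GROUP BY customer HAVING MIN(total) >= 1170.2

Result:
customer | MIN(total)
---------+-----------
Carol    | 1969.43   
Hank     | 1219.37   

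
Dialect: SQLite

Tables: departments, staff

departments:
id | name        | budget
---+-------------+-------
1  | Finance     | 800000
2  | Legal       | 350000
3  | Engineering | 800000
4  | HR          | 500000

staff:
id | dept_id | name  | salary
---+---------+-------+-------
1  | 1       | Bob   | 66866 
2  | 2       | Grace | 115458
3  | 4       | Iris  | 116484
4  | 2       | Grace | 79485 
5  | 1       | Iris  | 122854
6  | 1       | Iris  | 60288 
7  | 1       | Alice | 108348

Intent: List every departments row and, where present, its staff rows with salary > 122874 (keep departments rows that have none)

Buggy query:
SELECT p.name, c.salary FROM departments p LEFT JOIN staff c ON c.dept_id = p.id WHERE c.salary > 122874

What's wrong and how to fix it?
Bug: Filtering c.salary in WHERE discards the NULL rows produced by LEFT JOIN, turning it into an inner join

Fix: Put 'c.salary > 122874' in the JOIN's ON clause instead of WHERE

Corrected query:
SELECT p.name, c.salary FROM departments p LEFT JOIN staff c ON c.dept_id = p.id AND c.salary > 122874

Result:
name        | salary
------------+-------
Finance     | NULL  
Legal       | NULL  
Engineering | NULL  
HR          | NULL  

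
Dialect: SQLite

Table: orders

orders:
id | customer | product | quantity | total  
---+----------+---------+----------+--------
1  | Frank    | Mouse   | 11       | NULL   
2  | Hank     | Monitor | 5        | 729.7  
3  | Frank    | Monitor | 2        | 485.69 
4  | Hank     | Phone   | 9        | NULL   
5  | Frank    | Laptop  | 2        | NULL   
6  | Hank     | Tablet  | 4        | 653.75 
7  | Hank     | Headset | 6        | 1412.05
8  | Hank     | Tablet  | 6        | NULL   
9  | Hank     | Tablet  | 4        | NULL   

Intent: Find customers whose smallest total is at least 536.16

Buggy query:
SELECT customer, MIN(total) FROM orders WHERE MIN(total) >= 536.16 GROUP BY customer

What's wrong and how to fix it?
Bug: Aggregates like MIN are computed per group after WHERE runs

Fix: Use HAVING for the per-group MIN condition

Corrected query:
SELECT customer, MIN(total) FROM orders GROUP BY customer HAVING MIN(total) >= 536.16

Result:
customer | MIN(total)
---------+-----------
Hank     | 653.75    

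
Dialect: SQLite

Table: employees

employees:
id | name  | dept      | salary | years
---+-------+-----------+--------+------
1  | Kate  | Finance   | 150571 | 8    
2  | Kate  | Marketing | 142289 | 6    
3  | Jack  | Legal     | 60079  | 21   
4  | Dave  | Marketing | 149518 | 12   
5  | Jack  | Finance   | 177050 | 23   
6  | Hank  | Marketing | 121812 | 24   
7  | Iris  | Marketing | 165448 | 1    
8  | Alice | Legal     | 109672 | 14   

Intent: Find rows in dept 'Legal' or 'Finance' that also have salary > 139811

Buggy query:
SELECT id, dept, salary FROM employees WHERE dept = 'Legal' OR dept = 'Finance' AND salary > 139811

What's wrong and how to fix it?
Bug: AND binds tighter than OR, so this parses as dept = 'Legal' OR (dept = 'Finance' AND salary > 139811)

Fix: Group the OR with parentheses (or use IN), then AND the threshold

Corrected query:
SELECT id, dept, salary FROM employees WHERE (dept = 'Legal' OR dept = 'Finance') AND salary > 139811

Result:
id | dept    | salary
---+---------+-------
1  | Finance | 150571
5  | Finance | 177050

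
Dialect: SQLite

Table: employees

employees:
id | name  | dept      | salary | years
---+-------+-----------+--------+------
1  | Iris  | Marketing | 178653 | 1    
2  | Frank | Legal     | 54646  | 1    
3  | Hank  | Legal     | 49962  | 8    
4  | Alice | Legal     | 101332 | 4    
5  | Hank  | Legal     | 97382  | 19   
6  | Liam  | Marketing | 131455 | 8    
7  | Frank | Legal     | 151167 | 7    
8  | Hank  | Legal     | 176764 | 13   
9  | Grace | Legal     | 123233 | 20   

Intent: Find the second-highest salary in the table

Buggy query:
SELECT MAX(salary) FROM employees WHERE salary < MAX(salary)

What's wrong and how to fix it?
Bug: MAX(salary) on the right of the comparison is an aggregate-in-WHERE error

Fix: Put the inner MAX in a scalar subquery

Corrected query:
SELECT MAX(salary) FROM employees WHERE salary < (SELECT MAX(salary) FROM employees)

Result:
MAX(salary)
-----------
176764     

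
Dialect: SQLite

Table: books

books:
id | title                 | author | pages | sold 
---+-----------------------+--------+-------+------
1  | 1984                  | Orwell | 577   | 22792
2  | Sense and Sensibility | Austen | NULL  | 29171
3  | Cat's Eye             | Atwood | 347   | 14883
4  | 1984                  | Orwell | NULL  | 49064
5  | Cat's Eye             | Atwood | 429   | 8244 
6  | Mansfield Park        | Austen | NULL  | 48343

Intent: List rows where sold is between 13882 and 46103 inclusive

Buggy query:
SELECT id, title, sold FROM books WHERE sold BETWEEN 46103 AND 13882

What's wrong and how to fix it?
Bug: The bounds are reversed; BETWEEN a AND b requires a <= b to match anything

Fix: Swap the bounds so the smaller value comes first

Corrected query:
SELECT id, title, sold FROM books WHERE sold BETWEEN 13882 AND 46103

Result:
id | title                 | sold 
---+-----------------------+------
1  | 1984                  | 22792
2  | Sense and Sensibility | 29171
3  | Cat's Eye             | 14883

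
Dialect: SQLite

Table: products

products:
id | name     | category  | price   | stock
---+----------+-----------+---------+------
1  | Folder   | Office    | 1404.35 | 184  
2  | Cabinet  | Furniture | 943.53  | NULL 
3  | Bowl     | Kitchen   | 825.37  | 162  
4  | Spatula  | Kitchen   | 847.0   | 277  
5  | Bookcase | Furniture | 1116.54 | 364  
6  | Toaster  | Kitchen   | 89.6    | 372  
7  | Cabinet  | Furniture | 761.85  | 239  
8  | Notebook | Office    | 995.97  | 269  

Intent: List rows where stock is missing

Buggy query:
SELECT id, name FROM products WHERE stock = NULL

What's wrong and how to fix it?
Bug: Comparing to NULL with '=' never matches; NULL = NULL is unknown, not true

Fix: Use IS NULL to test for NULL

Corrected query:
SELECT id, name FROM products WHERE stock IS NULL

Result:
id | name   
---+--------
2  | Cabinet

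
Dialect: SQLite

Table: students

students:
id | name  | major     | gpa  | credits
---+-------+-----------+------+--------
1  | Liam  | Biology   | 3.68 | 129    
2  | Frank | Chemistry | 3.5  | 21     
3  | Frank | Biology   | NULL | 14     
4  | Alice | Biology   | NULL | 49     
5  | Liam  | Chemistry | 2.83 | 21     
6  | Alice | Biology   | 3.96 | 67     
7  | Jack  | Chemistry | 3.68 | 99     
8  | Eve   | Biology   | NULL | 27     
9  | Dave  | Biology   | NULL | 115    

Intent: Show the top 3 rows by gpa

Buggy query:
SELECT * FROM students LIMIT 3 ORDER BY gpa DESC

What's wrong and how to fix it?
Bug: ORDER BY cannot follow LIMIT; LIMIT is the final clause

Fix: Sort with ORDER BY, then apply LIMIT

Corrected query:
SELECT * FROM students ORDER BY gpa DESC LIMIT 3

Result:
id | name  | major     | gpa  | credits
---+-------+-----------+------+--------
6  | Alice | Biology   | 3.96 | 67     
1  | Liam  | Biology   | 3.68 | 129    
7  | Jack  | Chemistry | 3.68 | 99     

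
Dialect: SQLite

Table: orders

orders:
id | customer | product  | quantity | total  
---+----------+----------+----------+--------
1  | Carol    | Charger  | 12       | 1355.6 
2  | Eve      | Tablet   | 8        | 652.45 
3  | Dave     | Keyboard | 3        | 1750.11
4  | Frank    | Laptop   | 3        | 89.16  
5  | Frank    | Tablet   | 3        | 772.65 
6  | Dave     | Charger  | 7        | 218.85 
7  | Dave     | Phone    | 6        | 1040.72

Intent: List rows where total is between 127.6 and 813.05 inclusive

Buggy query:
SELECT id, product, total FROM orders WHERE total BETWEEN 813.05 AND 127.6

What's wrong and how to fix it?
Bug: BETWEEN expects the lower bound first; with 813.05 AND 127.6 the range is empty

Fix: Swap the bounds so the smaller value comes first

Corrected query:
SELECT id, product, total FROM orders WHERE total BETWEEN 127.6 AND 813.05

Result:
id | product | total 
---+---------+-------
2  | Tablet  | 652.45
5  | Tablet  | 772.65
6  | Charger | 218.85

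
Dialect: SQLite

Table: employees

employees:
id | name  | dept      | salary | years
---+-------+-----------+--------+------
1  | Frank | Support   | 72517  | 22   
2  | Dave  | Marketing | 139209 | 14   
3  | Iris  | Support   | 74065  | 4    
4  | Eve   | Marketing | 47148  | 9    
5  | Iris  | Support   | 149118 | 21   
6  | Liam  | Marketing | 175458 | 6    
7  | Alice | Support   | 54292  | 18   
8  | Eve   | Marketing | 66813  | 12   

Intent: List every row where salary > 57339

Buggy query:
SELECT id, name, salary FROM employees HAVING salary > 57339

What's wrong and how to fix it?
Bug: This is a non-aggregate query (no GROUP BY, no aggregates), so in SQLite the HAVING clause is invalid here; a row-level condition belongs in WHERE

Fix: Replace HAVING with WHERE since the condition applies to individual rows

Corrected query:
SELECT id, name, salary FROM employees WHERE salary > 57339

Result:
id | name  | salary
---+-------+-------
1  | Frank | 72517 
2  | Dave  | 139209
3  | Iris  | 74065 
5  | Iris  | 149118
6  | Liam  | 175458
8  | Eve   | 66813 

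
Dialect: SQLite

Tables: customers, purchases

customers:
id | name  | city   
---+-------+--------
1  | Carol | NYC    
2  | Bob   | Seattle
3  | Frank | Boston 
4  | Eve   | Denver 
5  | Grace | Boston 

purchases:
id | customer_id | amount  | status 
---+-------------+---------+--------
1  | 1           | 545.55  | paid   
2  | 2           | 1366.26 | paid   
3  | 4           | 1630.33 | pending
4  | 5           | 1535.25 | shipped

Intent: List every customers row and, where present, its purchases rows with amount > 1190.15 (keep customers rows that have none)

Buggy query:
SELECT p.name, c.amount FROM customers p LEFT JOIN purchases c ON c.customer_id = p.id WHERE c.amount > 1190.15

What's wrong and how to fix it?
Bug: A WHERE condition on the right-hand table after LEFT JOIN drops unmatched parents

Fix: Move the right-table condition into the ON clause so unmatched parents are kept

Corrected query:
SELECT p.name, c.amount FROM customers p LEFT JOIN purchases c ON c.customer_id = p.id AND c.amount > 1190.15

Result:
name  | amount 
------+--------
Carol | NULL   
Bob   | 1366.26
Frank | NULL   
Eve   | 1630.33
Grace | 1535.25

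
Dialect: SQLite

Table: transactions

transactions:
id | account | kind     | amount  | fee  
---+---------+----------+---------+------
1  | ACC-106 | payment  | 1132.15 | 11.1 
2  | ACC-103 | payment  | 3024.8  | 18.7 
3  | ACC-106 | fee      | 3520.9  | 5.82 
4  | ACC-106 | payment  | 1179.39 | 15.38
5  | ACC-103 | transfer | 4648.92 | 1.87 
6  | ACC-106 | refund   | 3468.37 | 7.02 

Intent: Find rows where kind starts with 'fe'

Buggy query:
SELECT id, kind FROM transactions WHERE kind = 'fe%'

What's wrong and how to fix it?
Bug: Wildcards only work with LIKE; '=' treats '%' as a literal character

Fix: Replace '=' with LIKE so 'fe%' is treated as a pattern

Corrected query:
SELECT id, kind FROM transactions WHERE kind LIKE 'fe%'

Result:
id | kind
---+-----
3  | fee 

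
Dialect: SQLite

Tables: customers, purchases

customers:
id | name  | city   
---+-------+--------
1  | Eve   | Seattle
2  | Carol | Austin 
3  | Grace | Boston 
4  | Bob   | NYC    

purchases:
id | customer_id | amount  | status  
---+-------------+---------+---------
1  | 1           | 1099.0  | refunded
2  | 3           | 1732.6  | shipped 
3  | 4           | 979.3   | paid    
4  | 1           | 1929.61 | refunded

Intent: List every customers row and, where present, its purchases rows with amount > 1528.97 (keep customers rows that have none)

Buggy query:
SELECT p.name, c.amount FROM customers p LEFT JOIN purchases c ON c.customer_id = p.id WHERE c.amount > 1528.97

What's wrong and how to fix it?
Bug: Filtering c.amount in WHERE discards the NULL rows produced by LEFT JOIN, turning it into an inner join

Fix: Move the right-table condition into the ON clause so unmatched parents are kept

Corrected query:
SELECT p.name, c.amount FROM customers p LEFT JOIN purchases c ON c.customer_id = p.id AND c.amount > 1528.97

Result:
name  | amount 
------+--------
Eve   | 1929.61
Carol | NULL   
Grace | 1732.6 
Bob   | NULL   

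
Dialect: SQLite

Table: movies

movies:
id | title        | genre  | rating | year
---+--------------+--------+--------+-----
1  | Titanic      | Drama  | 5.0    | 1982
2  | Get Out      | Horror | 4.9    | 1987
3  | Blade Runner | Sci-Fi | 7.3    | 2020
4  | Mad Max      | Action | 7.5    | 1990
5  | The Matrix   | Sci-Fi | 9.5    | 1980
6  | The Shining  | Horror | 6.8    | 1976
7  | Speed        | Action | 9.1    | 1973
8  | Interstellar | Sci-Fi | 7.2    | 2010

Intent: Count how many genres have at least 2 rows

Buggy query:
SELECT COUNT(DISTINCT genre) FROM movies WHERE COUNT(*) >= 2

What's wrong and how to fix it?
Bug: COUNT(*) cannot appear in WHERE; the per-group count doesn't exist yet

Fix: Use a subquery that GROUPs and filters with HAVING, then count its rows

Corrected query:
SELECT COUNT(*) FROM (SELECT genre FROM movies GROUP BY genre HAVING COUNT(*) >= 2)

Result:
COUNT(*)
--------
3       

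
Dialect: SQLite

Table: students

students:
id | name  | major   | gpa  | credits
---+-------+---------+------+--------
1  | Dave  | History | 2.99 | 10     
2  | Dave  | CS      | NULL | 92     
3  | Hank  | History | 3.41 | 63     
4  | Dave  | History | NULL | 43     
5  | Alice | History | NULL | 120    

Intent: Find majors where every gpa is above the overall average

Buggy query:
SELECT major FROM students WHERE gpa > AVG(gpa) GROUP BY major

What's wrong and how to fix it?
Bug: AVG() is an aggregate; it can't sit directly in WHERE

Fix: Compute the overall average in a scalar subquery and compare each group's MIN against it in HAVING

Corrected query:
SELECT major FROM students GROUP BY major HAVING MIN(gpa) > (SELECT AVG(gpa) FROM students)

Result:
(no rows)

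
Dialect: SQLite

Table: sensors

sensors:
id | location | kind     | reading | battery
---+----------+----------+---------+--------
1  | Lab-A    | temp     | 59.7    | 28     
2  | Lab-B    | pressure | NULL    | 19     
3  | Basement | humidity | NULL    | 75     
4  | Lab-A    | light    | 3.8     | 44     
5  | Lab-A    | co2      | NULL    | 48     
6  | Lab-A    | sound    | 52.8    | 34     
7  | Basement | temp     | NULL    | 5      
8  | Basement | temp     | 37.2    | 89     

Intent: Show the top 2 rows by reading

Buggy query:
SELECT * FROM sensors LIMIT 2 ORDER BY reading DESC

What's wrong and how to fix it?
Bug: ORDER BY cannot follow LIMIT; LIMIT is the final clause

Fix: Swap the clauses: ORDER BY first, then LIMIT

Corrected query:
SELECT * FROM sensors ORDER BY reading DESC LIMIT 2

Result:
id | location | kind  | reading | battery
---+----------+-------+---------+--------
1  | Lab-A    | temp  | 59.7    | 28     
6  | Lab-A    | sound | 52.8    | 34     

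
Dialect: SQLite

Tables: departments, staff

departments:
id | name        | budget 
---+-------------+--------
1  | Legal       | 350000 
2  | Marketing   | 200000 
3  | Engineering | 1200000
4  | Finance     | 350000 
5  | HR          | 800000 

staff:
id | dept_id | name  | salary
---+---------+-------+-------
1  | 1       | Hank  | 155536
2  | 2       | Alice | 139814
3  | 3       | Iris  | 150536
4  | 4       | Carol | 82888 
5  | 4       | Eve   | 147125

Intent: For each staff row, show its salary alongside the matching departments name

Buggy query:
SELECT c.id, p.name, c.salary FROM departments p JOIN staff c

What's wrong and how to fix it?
Bug: JOIN with no ON clause produces a cartesian product; every staff row pairs with every departments row

Fix: Specify the join condition linking the foreign key to the parent id

Corrected query:
SELECT c.id, p.name, c.salary FROM departments p JOIN staff c ON c.dept_id = p.id

Result:
id | name        | salary
---+-------------+-------
1  | Legal       | 155536
2  | Marketing   | 139814
3  | Engineering | 150536
4  | Finance     | 82888 
5  | Finance     | 147125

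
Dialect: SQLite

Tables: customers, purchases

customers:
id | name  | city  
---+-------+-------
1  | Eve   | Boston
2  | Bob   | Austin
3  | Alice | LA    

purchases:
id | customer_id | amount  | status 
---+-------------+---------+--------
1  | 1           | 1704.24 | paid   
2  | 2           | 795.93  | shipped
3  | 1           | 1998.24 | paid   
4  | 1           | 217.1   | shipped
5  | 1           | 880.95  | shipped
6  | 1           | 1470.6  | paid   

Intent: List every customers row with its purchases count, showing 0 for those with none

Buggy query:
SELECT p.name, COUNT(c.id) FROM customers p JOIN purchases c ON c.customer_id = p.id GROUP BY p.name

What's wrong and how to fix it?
Bug: An inner join excludes parents with zero children

Fix: Use LEFT JOIN so parents without children still appear (COUNT(c.id) gives 0)

Corrected query:
SELECT p.name, COUNT(c.id) FROM customers p LEFT JOIN purchases c ON c.customer_id = p.id GROUP BY p.name

Result:
name  | COUNT(c.id)
------+------------
Alice | 0          
Bob   | 1          
Eve   | 5          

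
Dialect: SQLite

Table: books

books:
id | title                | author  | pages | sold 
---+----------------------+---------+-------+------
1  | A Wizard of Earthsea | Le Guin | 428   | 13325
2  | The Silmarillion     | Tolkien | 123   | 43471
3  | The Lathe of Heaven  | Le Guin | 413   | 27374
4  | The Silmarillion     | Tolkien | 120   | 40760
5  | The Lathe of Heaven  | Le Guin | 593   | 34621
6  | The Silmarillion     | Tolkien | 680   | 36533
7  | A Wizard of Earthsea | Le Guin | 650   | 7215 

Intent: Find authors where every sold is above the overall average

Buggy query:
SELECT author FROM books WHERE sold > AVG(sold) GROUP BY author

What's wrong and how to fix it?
Bug: AVG() is an aggregate; it can't sit directly in WHERE

Fix: Compute the overall average in a scalar subquery and compare each group's MIN against it in HAVING

Corrected query:
SELECT author FROM books GROUP BY author HAVING MIN(sold) > (SELECT AVG(sold) FROM books)

Result:
author 
-------
Tolkien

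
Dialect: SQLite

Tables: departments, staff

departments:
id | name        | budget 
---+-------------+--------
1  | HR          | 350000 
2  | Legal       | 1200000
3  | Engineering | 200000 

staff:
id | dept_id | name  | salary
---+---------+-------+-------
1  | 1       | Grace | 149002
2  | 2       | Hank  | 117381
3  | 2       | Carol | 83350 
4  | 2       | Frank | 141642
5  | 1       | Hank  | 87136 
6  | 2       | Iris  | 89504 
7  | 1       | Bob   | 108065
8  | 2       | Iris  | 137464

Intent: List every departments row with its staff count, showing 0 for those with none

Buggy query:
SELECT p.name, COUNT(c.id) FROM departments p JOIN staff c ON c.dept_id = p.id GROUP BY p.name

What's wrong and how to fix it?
Bug: An inner join excludes parents with zero children

Fix: Switch to LEFT JOIN to retain unmatched parent rows

Corrected query:
SELECT p.name, COUNT(c.id) FROM departments p LEFT JOIN staff c ON c.dept_id = p.id GROUP BY p.name

Result:
name        | COUNT(c.id)
------------+------------
Engineering | 0          
HR          | 3          
Legal       | 5          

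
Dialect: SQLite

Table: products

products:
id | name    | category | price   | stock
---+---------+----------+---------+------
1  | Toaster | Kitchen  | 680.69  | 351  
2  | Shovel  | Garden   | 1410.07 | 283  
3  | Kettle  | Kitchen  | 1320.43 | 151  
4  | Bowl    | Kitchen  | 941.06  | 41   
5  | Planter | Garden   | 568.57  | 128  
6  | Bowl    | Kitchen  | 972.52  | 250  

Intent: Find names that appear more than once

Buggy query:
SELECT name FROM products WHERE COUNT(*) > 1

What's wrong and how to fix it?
Bug: WHERE can't reference COUNT(*); aggregates are computed after WHERE

Fix: GROUP BY name, then filter groups with HAVING COUNT(*) > 1

Corrected query:
SELECT name FROM products GROUP BY name HAVING COUNT(*) > 1

Result:
name
----
Bowl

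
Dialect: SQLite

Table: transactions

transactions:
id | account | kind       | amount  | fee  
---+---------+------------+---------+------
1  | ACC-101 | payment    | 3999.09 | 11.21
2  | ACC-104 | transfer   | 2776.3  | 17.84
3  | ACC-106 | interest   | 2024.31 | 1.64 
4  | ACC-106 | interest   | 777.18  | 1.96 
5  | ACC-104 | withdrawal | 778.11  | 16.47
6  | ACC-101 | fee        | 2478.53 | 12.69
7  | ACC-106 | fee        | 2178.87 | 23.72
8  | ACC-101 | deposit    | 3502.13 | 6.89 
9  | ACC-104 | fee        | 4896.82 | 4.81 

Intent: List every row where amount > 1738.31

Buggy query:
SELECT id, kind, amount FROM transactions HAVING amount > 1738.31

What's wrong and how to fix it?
Bug: This is a non-aggregate query (no GROUP BY, no aggregates), so in SQLite the HAVING clause is invalid here; a row-level condition belongs in WHERE

Fix: Replace HAVING with WHERE since the condition applies to individual rows

Corrected query:
SELECT id, kind, amount FROM transactions WHERE amount > 1738.31

Result:
id | kind     | amount 
---+----------+--------
1  | payment  | 3999.09
2  | transfer | 2776.3 
3  | interest | 2024.31
6  | fee      | 2478.53
7  | fee      | 2178.87
8  | deposit  | 3502.13
9  | fee      | 4896.82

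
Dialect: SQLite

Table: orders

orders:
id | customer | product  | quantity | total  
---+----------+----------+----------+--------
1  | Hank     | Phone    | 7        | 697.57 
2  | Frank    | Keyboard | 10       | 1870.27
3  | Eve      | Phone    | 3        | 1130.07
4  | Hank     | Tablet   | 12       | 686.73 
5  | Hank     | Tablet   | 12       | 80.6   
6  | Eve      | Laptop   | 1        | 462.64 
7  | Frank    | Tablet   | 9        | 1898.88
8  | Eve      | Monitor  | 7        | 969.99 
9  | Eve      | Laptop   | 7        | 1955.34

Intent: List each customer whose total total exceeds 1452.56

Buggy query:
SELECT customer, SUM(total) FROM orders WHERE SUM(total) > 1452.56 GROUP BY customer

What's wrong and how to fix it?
Bug: WHERE runs before GROUP BY, so aggregates aren't available there

Fix: Move the aggregate condition to a HAVING clause

Corrected query:
SELECT customer, SUM(total) FROM orders GROUP BY customer HAVING SUM(total) > 1452.56

Result:
customer | SUM(total)
---------+-----------
Eve      | 4518.04   
Frank    | 3769.15   
Hank     | 1464.9    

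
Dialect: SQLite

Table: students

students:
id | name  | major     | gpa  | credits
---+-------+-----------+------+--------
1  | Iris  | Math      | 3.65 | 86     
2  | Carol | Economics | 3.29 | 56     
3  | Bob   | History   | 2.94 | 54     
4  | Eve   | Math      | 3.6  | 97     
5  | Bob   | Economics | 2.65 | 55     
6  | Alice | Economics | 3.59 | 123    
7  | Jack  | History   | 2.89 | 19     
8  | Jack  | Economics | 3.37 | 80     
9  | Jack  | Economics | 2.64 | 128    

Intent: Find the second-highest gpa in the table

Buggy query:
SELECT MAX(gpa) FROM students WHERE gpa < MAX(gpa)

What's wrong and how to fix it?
Bug: MAX(gpa) on the right of the comparison is an aggregate-in-WHERE error

Fix: Compute the overall MAX in a subquery, then take MAX of rows below it

Corrected query:
SELECT MAX(gpa) FROM students WHERE gpa < (SELECT MAX(gpa) FROM students)

Result:
MAX(gpa)
--------
3.6     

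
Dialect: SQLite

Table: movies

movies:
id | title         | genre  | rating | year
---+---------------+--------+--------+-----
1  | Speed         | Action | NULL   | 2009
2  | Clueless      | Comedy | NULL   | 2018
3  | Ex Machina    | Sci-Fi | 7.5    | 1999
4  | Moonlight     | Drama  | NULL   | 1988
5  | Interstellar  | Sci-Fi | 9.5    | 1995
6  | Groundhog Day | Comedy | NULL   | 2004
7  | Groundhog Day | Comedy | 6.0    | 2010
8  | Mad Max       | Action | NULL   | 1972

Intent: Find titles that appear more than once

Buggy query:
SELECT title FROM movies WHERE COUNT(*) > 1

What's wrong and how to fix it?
Bug: COUNT(*) is an aggregate and cannot be used in WHERE

Fix: Group first, then use HAVING for the count condition

Corrected query:
SELECT title FROM movies GROUP BY title HAVING COUNT(*) > 1

Result:
title        
-------------
Groundhog Day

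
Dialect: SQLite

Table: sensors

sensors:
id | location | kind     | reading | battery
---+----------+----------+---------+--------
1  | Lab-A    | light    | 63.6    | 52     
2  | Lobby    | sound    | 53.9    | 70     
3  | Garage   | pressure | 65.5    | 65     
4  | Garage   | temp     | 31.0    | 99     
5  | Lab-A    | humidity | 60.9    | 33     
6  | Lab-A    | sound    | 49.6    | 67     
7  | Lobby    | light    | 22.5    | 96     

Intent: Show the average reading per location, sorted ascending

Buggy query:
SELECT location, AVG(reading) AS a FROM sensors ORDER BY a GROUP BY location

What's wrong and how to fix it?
Bug: GROUP BY must precede ORDER BY

Fix: Reorder: SELECT … FROM … GROUP BY … ORDER BY …

Corrected query:
SELECT location, AVG(reading) AS a FROM sensors GROUP BY location ORDER BY a

Result:
location | a        
---------+----------
Lobby    | 38.2     
Garage   | 48.25    
Lab-A    | 58.033333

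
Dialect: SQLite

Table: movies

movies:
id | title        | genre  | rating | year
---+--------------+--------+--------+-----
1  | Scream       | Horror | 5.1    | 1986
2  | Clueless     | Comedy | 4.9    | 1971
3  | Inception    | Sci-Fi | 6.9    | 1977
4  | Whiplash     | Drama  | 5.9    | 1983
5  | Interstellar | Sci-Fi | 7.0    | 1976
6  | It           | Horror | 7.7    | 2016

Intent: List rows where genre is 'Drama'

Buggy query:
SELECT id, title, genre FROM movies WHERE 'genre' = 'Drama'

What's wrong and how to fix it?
Bug: Single quotes denote string literals in SQL; the column name is being compared as a constant string

Fix: Reference the column as genre without single quotes

Corrected query:
SELECT id, title, genre FROM movies WHERE genre = 'Drama'

Result:
id | title    | genre
---+----------+------
4  | Whiplash | Drama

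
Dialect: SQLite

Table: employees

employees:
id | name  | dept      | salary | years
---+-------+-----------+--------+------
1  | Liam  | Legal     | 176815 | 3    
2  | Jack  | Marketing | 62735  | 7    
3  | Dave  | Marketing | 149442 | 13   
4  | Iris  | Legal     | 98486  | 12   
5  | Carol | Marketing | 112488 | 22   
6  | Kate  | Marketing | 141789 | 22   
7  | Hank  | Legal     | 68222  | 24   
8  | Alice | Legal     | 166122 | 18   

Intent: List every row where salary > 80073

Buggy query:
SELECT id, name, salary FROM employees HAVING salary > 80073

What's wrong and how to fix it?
Bug: This is a non-aggregate query (no GROUP BY, no aggregates), so in SQLite the HAVING clause is invalid here; a row-level condition belongs in WHERE

Fix: Use WHERE for row-level filtering

Corrected query:
SELECT id, name, salary FROM employees WHERE salary > 80073

Result:
id | name  | salary
---+-------+-------
1  | Liam  | 176815
3  | Dave  | 149442
4  | Iris  | 98486 
5  | Carol | 112488
6  | Kate  | 141789
8  | Alice | 166122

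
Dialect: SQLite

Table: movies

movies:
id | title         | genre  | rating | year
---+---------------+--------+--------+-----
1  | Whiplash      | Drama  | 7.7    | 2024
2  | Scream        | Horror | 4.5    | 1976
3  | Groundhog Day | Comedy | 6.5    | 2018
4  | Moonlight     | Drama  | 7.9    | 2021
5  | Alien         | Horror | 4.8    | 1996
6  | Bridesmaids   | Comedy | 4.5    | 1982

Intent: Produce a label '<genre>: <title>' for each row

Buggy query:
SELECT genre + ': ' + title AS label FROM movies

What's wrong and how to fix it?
Bug: '+' is numeric addition; on text columns SQLite converts them to 0 instead of concatenating

Fix: Replace + with || to concatenate text

Corrected query:
SELECT genre || ': ' || title AS label FROM movies

Result:
label                
---------------------
Drama: Whiplash      
Horror: Scream       
Comedy: Groundhog Day
Drama: Moonlight     
Horror: Alien        
Comedy: Bridesmaids  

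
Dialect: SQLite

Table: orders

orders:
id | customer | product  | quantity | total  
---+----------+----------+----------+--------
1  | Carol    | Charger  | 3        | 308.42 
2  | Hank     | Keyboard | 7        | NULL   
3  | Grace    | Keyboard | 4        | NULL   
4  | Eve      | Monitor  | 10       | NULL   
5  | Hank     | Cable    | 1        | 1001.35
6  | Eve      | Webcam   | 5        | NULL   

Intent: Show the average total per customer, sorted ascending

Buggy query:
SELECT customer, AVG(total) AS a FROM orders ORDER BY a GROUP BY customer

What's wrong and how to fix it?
Bug: ORDER BY appears before GROUP BY; SQL clause order requires GROUP BY first

Fix: Reorder: SELECT … FROM … GROUP BY … ORDER BY …

Corrected query:
SELECT customer, AVG(total) AS a FROM orders GROUP BY customer ORDER BY a

Result:
customer | a      
---------+--------
Eve      | NULL   
Grace    | NULL   
Carol    | 308.42 
Hank     | 1001.35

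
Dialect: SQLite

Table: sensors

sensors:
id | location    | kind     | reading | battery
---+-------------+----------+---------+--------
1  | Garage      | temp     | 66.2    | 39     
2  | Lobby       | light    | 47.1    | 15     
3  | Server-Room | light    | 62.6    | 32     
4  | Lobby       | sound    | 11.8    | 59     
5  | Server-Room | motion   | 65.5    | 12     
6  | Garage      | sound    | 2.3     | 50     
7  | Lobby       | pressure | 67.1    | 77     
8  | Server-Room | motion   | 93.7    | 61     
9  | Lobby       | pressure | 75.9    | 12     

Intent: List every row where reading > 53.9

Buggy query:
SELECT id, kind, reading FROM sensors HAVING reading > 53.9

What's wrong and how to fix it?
Bug: HAVING filters the output of aggregation, but this query has no GROUP BY and no aggregate functions, so SQLite rejects it (HAVING clause on a non-aggregate query); the condition here is per row

Fix: Use WHERE for row-level filtering

Corrected query:
SELECT id, kind, reading FROM sensors WHERE reading > 53.9

Result:
id | kind     | reading
---+----------+--------
1  | temp     | 66.2   
3  | light    | 62.6   
5  | motion   | 65.5   
7  | pressure | 67.1   
8  | motion   | 93.7   
9  | pressure | 75.9   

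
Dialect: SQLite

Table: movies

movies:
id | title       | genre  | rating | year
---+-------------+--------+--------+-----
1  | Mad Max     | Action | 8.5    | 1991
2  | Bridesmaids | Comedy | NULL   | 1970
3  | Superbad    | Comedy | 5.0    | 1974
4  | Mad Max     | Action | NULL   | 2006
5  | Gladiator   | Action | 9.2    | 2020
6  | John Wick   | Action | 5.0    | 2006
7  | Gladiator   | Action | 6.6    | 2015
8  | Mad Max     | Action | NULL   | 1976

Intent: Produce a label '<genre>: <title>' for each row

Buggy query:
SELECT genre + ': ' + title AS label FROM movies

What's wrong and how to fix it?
Bug: SQLite uses || for string concatenation; + coerces text to numbers (yielding 0)

Fix: Use the || operator for string concatenation

Corrected query:
SELECT genre || ': ' || title AS label FROM movies

Result:
label              
-------------------
Action: Mad Max    
Comedy: Bridesmaids
Comedy: Superbad   
Action: Mad Max    
Action: Gladiator  
Action: John Wick  
Action: Gladiator  
Action: Mad Max    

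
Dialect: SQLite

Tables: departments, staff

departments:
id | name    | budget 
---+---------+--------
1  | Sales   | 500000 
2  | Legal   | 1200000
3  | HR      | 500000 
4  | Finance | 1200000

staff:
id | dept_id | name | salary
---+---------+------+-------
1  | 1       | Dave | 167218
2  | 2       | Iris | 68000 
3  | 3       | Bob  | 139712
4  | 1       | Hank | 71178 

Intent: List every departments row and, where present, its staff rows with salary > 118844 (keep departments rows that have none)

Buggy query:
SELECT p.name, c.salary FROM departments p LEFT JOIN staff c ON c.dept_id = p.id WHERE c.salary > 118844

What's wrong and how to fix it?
Bug: A WHERE condition on the right-hand table after LEFT JOIN drops unmatched parents

Fix: Move the right-table condition into the ON clause so unmatched parents are kept

Corrected query:
SELECT p.name, c.salary FROM departments p LEFT JOIN staff c ON c.dept_id = p.id AND c.salary > 118844

Result:
name    | salary
--------+-------
Sales   | 167218
Legal   | NULL  
HR      | 139712
Finance | NULL  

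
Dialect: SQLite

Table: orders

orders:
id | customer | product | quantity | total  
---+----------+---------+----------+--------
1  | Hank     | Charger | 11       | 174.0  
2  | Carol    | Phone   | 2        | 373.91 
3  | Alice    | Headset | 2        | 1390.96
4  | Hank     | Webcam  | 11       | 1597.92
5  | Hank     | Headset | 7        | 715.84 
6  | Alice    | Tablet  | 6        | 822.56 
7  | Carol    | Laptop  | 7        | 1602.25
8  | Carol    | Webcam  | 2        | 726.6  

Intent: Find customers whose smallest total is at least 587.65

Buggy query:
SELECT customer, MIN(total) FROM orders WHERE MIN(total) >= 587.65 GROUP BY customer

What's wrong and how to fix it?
Bug: MIN() in WHERE is a misuse of aggregate

Fix: Use HAVING for the per-group MIN condition

Corrected query:
SELECT customer, MIN(total) FROM orders GROUP BY customer HAVING MIN(total) >= 587.65

Result:
customer | MIN(total)
---------+-----------
Alice    | 822.56    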